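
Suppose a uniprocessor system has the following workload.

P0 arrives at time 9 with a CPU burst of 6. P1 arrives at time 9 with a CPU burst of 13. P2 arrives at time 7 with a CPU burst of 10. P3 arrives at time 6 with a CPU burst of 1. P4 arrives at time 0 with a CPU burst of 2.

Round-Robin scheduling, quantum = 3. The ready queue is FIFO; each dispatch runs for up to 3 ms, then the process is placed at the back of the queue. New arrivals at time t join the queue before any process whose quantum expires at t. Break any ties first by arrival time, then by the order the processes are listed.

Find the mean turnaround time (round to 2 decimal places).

13.60

Timeline: | P4 0-2 | idle 2-6 | P3 6-7 | P2 7-10 | P0 10-13 | P1 13-16 | P2 16-19 | P0 19-22 | P1 22-25 | P2 25-28 | P1 28-31 | P2 31-32 | P1 32-36 |
Completion: P0=22  P1=36  P2=32  P3=7  P4=2
Turnaround (C−A): P0=13  P1=27  P2=25  P3=1  P4=2
Turnaround times: P0=13, P1=27, P2=25, P3=1, P4=2
Average turnaround = (13+27+25+1+2) / 5 = 68/5 = 13.60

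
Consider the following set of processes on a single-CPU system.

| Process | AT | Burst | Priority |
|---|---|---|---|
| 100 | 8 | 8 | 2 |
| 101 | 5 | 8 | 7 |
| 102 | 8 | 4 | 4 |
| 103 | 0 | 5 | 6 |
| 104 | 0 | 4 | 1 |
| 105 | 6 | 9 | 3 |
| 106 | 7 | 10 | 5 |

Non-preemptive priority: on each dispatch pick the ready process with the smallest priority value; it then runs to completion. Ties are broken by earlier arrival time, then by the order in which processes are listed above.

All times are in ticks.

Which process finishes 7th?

Schedule: | 104 0-4 | 103 4-9 | 100 9-17 | 105 17-26 | 102 26-30 | 106 30-40 | 101 40-48 |
Completion: 100=17  101=48  102=30  103=9  104=4  105=26  106=40
Turnaround (C−A): 100=9  101=43  102=22  103=9  104=4  105=20  106=33
Finish order: 104 → 103 → 100 → 105 → 102 → 106 → 101

101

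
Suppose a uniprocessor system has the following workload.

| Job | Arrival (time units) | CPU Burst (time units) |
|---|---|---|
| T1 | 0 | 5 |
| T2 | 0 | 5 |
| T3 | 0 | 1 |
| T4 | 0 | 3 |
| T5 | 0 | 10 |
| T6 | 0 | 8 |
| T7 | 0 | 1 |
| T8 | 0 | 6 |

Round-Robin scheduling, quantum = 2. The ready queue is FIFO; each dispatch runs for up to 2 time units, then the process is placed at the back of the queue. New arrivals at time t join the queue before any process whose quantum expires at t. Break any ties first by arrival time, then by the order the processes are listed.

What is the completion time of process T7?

12

Timeline: | T1 0-2 | T2 2-4 | T3 4-5 | T4 5-7 | T5 7-9 | T6 9-11 | T7 11-12 | T8 12-14 | T1 14-16 | T2 16-18 | T4 18-19 | T5 19-21 | T6 21-23 | T8 23-25 | T1 25-26 | T2 26-27 | T5 27-29 | T6 29-31 | T8 31-33 | T5 33-35 | T6 35-37 | T5 37-39 |
Completion: T1=26  T2=27  T3=5  T4=19  T5=39  T6=37  T7=12  T8=33
Turnaround (C−A): T1=26  T2=27  T3=5  T4=19  T5=39  T6=37  T7=12  T8=33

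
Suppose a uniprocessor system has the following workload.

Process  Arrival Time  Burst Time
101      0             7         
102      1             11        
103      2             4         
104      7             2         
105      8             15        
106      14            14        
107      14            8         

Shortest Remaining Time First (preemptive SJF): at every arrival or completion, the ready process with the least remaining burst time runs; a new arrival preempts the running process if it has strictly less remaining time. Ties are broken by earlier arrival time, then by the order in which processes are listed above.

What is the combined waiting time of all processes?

82

Timeline: | 101 0-2 | 103 2-6 | 101 6-7 | 104 7-9 | 101 9-13 | 102 13-14 | 107 14-22 | 102 22-32 | 106 32-46 | 105 46-61 |
Completion: 101=13  102=32  103=6  104=9  105=61  106=46  107=22
Waiting = turnaround − burst: 101=6, 102=20, 103=0, 104=0, 105=38, 106=18, 107=0
Total waiting = 6 + 20 + 0 + 0 + 38 + 18 + 0 = 82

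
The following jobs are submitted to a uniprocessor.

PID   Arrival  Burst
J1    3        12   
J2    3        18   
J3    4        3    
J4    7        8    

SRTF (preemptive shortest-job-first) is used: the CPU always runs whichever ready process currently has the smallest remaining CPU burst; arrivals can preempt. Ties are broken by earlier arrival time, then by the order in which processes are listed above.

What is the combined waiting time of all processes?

34

Gantt: | idle 0-3 | J1 3-4 | J3 4-7 | J4 7-15 | J1 15-26 | J2 26-44 |
Completion: J1=26  J2=44  J3=7  J4=15
Turnaround (C−A): J1=23  J2=41  J3=3  J4=8
Waiting = turnaround − burst: J1=11, J2=23, J3=0, J4=0
Total waiting = 11 + 23 + 0 + 0 = 34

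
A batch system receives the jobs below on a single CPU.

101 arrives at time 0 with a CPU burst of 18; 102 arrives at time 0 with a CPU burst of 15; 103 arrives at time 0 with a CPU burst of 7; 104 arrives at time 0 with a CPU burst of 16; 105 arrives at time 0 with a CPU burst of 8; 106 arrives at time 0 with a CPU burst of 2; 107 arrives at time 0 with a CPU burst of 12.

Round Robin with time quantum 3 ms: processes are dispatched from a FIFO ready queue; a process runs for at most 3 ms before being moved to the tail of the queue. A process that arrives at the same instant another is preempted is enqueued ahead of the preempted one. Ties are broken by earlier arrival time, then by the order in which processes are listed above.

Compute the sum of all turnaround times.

Schedule: | 101 0-3 | 102 3-6 | 103 6-9 | 104 9-12 | 105 12-15 | 106 15-17 | 107 17-20 | 101 20-23 | 102 23-26 | 103 26-29 | 104 29-32 | 105 32-35 | 107 35-38 | 101 38-41 | 102 41-44 | 103 44-45 | 104 45-48 | 105 48-50 | 107 50-53 | 101 53-56 | 102 56-59 | 104 59-62 | 107 62-65 | 101 65-68 | 102 68-71 | 104 71-74 | 101 74-77 | 104 77-78 |
Completion: 101=77  102=71  103=45  104=78  105=50  106=17  107=65
Turnaround (C−A): 101=77  102=71  103=45  104=78  105=50  106=17  107=65
Turnaround = completion − arrival: 101=77, 102=71, 103=45, 104=78, 105=50, 106=17, 107=65
Total turnaround = 77 + 71 + 45 + 78 + 50 + 17 + 65 = 403

403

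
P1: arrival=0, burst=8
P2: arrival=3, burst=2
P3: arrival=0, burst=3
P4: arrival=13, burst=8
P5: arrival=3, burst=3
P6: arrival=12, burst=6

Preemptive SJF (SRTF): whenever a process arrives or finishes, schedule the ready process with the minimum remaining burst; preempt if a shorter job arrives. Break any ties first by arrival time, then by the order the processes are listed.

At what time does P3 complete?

3

Timeline: | P3 0-3 | P2 3-5 | P5 5-8 | P1 8-16 | P6 16-22 | P4 22-30 |
Completion: P1=16  P2=5  P3=3  P4=30  P5=8  P6=22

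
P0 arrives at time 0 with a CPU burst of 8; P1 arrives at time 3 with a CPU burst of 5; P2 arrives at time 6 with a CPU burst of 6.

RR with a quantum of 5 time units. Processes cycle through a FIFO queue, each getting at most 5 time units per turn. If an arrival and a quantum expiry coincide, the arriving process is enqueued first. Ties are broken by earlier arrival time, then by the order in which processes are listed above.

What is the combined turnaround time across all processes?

33

Schedule: | P0 0-5 | P1 5-10 | P0 10-13 | P2 13-19 |
Completion: P0=13  P1=10  P2=19
Turnaround (C−A): P0=13  P1=7  P2=13
Turnaround = completion − arrival: P0=13, P1=7, P2=13
Total turnaround = 13 + 7 + 13 = 33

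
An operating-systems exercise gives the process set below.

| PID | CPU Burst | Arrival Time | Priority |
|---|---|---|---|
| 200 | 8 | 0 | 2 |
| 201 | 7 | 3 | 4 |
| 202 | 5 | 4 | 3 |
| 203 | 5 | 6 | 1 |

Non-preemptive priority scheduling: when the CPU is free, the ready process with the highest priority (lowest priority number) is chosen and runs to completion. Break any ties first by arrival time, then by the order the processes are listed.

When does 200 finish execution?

Schedule: | 200 0-8 | 203 8-13 | 202 13-18 | 201 18-25 |
Completion: 200=8  201=25  202=18  203=13
Turnaround (C−A): 200=8  201=22  202=14  203=7

8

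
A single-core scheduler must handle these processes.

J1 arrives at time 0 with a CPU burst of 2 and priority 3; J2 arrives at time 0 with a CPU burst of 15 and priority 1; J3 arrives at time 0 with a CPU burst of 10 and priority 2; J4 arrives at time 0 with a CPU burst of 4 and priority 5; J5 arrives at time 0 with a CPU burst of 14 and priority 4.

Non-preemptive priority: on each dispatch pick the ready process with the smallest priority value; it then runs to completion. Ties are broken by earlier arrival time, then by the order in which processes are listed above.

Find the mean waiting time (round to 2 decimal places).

21.60

Timeline: | J2 0-15 | J3 15-25 | J1 25-27 | J5 27-41 | J4 41-45 |
Completion: J1=27  J2=15  J3=25  J4=45  J5=41
Waiting times: J1=25, J2=0, J3=15, J4=41, J5=27
Average waiting = (25+0+15+41+27) / 5 = 108/5 = 21.60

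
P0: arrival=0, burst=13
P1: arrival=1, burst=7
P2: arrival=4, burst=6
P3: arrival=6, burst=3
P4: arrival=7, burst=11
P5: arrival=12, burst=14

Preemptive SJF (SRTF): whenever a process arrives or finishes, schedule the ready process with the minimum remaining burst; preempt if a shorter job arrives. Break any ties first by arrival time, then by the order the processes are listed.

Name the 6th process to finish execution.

P5

Timeline: | P0 0-1 | P1 1-8 | P3 8-11 | P2 11-17 | P4 17-28 | P0 28-40 | P5 40-54 |
Completion: P0=40  P1=8  P2=17  P3=11  P4=28  P5=54
Finish order: P1 → P3 → P2 → P4 → P0 → P5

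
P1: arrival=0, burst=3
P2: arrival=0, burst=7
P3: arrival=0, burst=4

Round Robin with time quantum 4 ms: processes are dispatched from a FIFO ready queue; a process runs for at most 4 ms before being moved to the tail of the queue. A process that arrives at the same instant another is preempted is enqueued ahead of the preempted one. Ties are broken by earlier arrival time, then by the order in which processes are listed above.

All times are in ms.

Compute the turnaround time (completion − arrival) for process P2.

Schedule: | P1 0-3 | P2 3-7 | P3 7-11 | P2 11-14 |
Completion: P1=3  P2=14  P3=11
Turnaround(P2) = completion − arrival = 14 − 0 = 14

14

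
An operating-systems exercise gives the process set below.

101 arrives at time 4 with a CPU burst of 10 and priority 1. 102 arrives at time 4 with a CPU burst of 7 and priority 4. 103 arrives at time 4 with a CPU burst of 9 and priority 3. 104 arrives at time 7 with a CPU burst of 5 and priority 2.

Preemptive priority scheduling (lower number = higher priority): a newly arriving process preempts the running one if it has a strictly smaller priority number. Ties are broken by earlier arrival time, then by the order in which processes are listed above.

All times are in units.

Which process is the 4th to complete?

102

Schedule: | idle 0-4 | 101 4-14 | 104 14-19 | 103 19-28 | 102 28-35 |
Completion: 101=14  102=35  103=28  104=19
Finish order: 101 → 104 → 103 → 102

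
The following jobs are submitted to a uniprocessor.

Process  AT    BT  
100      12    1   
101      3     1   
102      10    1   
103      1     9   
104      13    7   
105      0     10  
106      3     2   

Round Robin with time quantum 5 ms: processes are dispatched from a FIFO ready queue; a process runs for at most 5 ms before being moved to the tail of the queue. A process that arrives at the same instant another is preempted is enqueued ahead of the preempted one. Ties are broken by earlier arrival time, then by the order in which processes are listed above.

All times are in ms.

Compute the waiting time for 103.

13

Timeline: | 105 0-5 | 103 5-10 | 101 10-11 | 106 11-13 | 105 13-18 | 102 18-19 | 103 19-23 | 100 23-24 | 104 24-31 |
Completion: 100=24  101=11  102=19  103=23  104=31  105=18  106=13
Waiting(103) = turnaround − burst = 22 − 9 = 13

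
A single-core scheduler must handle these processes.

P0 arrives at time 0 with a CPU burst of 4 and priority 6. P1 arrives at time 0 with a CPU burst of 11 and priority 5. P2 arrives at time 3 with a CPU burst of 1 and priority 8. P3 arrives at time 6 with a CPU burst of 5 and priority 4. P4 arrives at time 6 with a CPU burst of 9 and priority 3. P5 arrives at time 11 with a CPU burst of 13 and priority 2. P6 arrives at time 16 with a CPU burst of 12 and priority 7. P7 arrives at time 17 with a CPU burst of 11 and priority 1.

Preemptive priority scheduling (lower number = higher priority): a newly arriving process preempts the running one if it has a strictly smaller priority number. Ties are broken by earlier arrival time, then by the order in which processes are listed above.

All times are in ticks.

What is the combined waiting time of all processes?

Schedule: | P1 0-6 | P4 6-11 | P5 11-17 | P7 17-28 | P5 28-35 | P4 35-39 | P3 39-44 | P1 44-49 | P0 49-53 | P6 53-65 | P2 65-66 |
Completion: P0=53  P1=49  P2=66  P3=44  P4=39  P5=35  P6=65  P7=28
Turnaround (C−A): P0=53  P1=49  P2=63  P3=38  P4=33  P5=24  P6=49  P7=11
Waiting = turnaround − burst: P0=49, P1=38, P2=62, P3=33, P4=24, P5=11, P6=37, P7=0
Total waiting = 49 + 38 + 62 + 33 + 24 + 11 + 37 + 0 = 254

254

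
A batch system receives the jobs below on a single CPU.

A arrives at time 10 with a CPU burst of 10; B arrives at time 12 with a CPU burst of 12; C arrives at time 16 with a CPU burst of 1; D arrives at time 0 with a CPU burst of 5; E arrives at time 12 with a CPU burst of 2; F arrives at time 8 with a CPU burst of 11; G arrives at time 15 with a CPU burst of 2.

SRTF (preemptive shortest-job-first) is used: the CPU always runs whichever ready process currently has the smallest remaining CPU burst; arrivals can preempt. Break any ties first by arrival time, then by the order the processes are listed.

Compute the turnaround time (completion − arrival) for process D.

Gantt: | D 0-5 | idle 5-8 | F 8-12 | E 12-14 | F 14-15 | G 15-17 | C 17-18 | F 18-24 | A 24-34 | B 34-46 |
Completion: A=34  B=46  C=18  D=5  E=14  F=24  G=17
Turnaround (C−A): A=24  B=34  C=2  D=5  E=2  F=16  G=2
Turnaround(D) = completion − arrival = 5 − 0 = 5

5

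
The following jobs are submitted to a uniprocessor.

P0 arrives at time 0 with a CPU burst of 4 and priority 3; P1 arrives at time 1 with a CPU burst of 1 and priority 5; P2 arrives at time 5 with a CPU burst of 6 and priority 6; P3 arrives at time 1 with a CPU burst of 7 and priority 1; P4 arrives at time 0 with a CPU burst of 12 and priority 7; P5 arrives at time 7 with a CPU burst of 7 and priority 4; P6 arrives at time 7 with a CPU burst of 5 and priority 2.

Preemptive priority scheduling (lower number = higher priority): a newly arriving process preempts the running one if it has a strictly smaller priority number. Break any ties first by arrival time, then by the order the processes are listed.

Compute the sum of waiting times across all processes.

Schedule: | P0 0-1 | P3 1-8 | P6 8-13 | P0 13-16 | P5 16-23 | P1 23-24 | P2 24-30 | P4 30-42 |
Completion: P0=16  P1=24  P2=30  P3=8  P4=42  P5=23  P6=13
Waiting = turnaround − burst: P0=12, P1=22, P2=19, P3=0, P4=30, P5=9, P6=1
Total waiting = 12 + 22 + 19 + 0 + 30 + 9 + 1 = 93

93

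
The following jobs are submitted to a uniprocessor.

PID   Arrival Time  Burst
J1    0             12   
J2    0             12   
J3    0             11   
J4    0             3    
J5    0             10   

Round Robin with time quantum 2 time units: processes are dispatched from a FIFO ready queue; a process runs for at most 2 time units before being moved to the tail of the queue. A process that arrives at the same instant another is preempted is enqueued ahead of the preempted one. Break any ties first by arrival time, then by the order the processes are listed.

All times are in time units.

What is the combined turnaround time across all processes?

200

Schedule: | J1 0-2 | J2 2-4 | J3 4-6 | J4 6-8 | J5 8-10 | J1 10-12 | J2 12-14 | J3 14-16 | J4 16-17 | J5 17-19 | J1 19-21 | J2 21-23 | J3 23-25 | J5 25-27 | J1 27-29 | J2 29-31 | J3 31-33 | J5 33-35 | J1 35-37 | J2 37-39 | J3 39-41 | J5 41-43 | J1 43-45 | J2 45-47 | J3 47-48 |
Completion: J1=45  J2=47  J3=48  J4=17  J5=43
Turnaround (C−A): J1=45  J2=47  J3=48  J4=17  J5=43
Turnaround = completion − arrival: J1=45, J2=47, J3=48, J4=17, J5=43
Total turnaround = 45 + 47 + 48 + 17 + 43 = 200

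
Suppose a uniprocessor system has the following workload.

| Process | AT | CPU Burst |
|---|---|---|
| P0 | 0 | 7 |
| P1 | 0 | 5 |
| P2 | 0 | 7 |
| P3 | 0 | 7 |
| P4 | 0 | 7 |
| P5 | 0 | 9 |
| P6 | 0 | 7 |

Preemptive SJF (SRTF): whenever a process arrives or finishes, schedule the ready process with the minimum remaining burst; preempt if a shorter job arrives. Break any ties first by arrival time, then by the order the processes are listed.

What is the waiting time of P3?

Gantt: | P1 0-5 | P0 5-12 | P2 12-19 | P3 19-26 | P4 26-33 | P6 33-40 | P5 40-49 |
Completion: P0=12  P1=5  P2=19  P3=26  P4=33  P5=49  P6=40
Waiting(P3) = turnaround − burst = 26 − 7 = 19

19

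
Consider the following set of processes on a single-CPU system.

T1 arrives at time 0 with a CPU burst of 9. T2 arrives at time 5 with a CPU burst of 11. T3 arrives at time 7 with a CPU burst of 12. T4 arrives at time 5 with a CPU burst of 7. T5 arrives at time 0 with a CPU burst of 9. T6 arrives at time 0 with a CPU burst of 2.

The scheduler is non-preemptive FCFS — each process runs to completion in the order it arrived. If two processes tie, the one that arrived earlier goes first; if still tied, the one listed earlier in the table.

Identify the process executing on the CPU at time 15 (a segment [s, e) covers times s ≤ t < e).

T5

Gantt: | T1 0-9 | T5 9-18 | T6 18-20 | T2 20-31 | T4 31-38 | T3 38-50 |
Completion: T1=9  T2=31  T3=50  T4=38  T5=18  T6=20
Turnaround (C−A): T1=9  T2=26  T3=43  T4=33  T5=18  T6=20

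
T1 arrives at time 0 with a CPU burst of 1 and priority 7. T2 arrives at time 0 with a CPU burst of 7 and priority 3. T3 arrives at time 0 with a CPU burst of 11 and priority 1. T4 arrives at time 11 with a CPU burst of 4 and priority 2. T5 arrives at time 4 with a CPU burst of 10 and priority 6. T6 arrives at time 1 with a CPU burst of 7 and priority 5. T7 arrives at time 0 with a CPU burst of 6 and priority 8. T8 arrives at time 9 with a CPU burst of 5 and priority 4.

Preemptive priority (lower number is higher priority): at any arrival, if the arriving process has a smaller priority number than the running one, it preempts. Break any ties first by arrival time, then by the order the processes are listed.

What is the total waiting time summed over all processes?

173

Schedule: | T3 0-11 | T4 11-15 | T2 15-22 | T8 22-27 | T6 27-34 | T5 34-44 | T1 44-45 | T7 45-51 |
Completion: T1=45  T2=22  T3=11  T4=15  T5=44  T6=34  T7=51  T8=27
Turnaround (C−A): T1=45  T2=22  T3=11  T4=4  T5=40  T6=33  T7=51  T8=18
Waiting = turnaround − burst: T1=44, T2=15, T3=0, T4=0, T5=30, T6=26, T7=45, T8=13
Total waiting = 44 + 15 + 0 + 0 + 30 + 26 + 45 + 13 = 173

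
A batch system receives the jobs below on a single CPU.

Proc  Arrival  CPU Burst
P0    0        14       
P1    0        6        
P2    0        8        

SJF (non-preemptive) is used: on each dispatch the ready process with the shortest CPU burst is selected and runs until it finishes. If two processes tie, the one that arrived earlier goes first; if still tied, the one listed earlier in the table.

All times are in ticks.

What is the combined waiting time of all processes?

20

Gantt: | P1 0-6 | P2 6-14 | P0 14-28 |
Completion: P0=28  P1=6  P2=14
Turnaround (C−A): P0=28  P1=6  P2=14
Waiting = turnaround − burst: P0=14, P1=0, P2=6
Total waiting = 14 + 0 + 6 = 20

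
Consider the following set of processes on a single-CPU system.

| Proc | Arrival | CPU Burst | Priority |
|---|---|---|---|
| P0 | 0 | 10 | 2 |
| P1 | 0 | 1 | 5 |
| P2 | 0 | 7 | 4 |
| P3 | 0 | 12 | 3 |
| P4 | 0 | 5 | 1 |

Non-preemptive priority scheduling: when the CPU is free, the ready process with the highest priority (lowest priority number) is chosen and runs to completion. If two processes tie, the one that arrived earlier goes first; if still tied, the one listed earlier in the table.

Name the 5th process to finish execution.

Gantt: | P4 0-5 | P0 5-15 | P3 15-27 | P2 27-34 | P1 34-35 |
Completion: P0=15  P1=35  P2=34  P3=27  P4=5
Turnaround (C−A): P0=15  P1=35  P2=34  P3=27  P4=5
Finish order: P4 → P0 → P3 → P2 → P1

P1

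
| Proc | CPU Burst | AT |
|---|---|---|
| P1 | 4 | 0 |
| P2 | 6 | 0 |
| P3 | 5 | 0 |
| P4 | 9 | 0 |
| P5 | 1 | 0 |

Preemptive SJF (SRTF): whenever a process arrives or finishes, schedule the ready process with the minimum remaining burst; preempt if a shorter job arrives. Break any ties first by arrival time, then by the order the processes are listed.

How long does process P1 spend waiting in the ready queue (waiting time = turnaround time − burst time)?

1

Schedule: | P5 0-1 | P1 1-5 | P3 5-10 | P2 10-16 | P4 16-25 |
Completion: P1=5  P2=16  P3=10  P4=25  P5=1
Waiting(P1) = turnaround − burst = 5 − 4 = 1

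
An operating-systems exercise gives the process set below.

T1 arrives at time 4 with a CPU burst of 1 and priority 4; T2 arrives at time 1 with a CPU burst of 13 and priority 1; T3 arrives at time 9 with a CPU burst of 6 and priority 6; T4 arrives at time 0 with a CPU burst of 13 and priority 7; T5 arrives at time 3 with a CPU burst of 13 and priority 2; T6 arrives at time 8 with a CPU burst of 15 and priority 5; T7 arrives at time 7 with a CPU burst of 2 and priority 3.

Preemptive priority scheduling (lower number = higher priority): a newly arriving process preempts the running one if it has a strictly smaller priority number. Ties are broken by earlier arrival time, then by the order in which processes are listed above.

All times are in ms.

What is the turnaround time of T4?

63

Gantt: | T4 0-1 | T2 1-14 | T5 14-27 | T7 27-29 | T1 29-30 | T6 30-45 | T3 45-51 | T4 51-63 |
Completion: T1=30  T2=14  T3=51  T4=63  T5=27  T6=45  T7=29
Turnaround (C−A): T1=26  T2=13  T3=42  T4=63  T5=24  T6=37  T7=22
Turnaround(T4) = completion − arrival = 63 − 0 = 63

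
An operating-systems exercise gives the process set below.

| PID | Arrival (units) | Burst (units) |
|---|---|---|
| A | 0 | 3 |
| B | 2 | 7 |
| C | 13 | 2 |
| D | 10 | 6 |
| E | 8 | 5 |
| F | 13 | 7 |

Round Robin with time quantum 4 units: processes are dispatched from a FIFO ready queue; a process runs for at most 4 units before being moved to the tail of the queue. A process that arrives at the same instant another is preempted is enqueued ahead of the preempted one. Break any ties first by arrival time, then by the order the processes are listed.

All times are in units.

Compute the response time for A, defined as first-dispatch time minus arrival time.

Timeline: | A 0-3 | B 3-10 | E 10-14 | D 14-18 | C 18-20 | F 20-24 | E 24-25 | D 25-27 | F 27-30 |
Completion: A=3  B=10  C=20  D=27  E=25  F=30
Response(A) = first start − arrival = 0 − 0 = 0

0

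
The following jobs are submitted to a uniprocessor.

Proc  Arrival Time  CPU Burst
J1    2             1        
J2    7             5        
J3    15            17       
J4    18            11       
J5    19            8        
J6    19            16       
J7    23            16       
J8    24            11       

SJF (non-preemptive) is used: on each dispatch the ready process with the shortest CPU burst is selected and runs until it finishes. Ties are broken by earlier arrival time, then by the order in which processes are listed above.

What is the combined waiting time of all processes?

Timeline: | idle 0-2 | J1 2-3 | idle 3-7 | J2 7-12 | idle 12-15 | J3 15-32 | J5 32-40 | J4 40-51 | J8 51-62 | J6 62-78 | J7 78-94 |
Completion: J1=3  J2=12  J3=32  J4=51  J5=40  J6=78  J7=94  J8=62
Waiting = turnaround − burst: J1=0, J2=0, J3=0, J4=22, J5=13, J6=43, J7=55, J8=27
Total waiting = 0 + 0 + 0 + 22 + 13 + 43 + 55 + 27 = 160

160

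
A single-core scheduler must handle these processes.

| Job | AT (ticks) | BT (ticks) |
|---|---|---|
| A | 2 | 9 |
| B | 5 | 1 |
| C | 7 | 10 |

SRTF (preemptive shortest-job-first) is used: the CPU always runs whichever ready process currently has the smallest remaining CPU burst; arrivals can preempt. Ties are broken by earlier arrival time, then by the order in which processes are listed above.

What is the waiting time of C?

Timeline: | idle 0-2 | A 2-5 | B 5-6 | A 6-12 | C 12-22 |
Completion: A=12  B=6  C=22
Turnaround (C−A): A=10  B=1  C=15
Waiting(C) = turnaround − burst = 15 − 10 = 5

5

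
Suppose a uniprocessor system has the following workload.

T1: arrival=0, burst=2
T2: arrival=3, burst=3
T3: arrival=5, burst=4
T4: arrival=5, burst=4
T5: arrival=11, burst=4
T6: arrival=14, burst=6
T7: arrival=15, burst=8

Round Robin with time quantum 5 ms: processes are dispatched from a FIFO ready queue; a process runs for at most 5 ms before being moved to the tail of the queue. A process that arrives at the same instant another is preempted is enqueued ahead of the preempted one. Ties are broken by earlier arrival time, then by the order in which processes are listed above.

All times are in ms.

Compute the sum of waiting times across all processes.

27

Schedule: | T1 0-2 | idle 2-3 | T2 3-6 | T3 6-10 | T4 10-14 | T5 14-18 | T6 18-23 | T7 23-28 | T6 28-29 | T7 29-32 |
Completion: T1=2  T2=6  T3=10  T4=14  T5=18  T6=29  T7=32
Turnaround (C−A): T1=2  T2=3  T3=5  T4=9  T5=7  T6=15  T7=17
Waiting = turnaround − burst: T1=0, T2=0, T3=1, T4=5, T5=3, T6=9, T7=9
Total waiting = 0 + 0 + 1 + 5 + 3 + 9 + 9 = 27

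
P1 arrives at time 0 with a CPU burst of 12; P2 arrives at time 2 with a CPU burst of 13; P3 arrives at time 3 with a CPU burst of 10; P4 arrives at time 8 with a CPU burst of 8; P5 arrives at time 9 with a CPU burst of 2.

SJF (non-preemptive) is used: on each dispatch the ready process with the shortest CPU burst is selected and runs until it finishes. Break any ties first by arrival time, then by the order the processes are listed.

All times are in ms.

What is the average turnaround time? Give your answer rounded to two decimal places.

20.60

Timeline: | P1 0-12 | P5 12-14 | P4 14-22 | P3 22-32 | P2 32-45 |
Completion: P1=12  P2=45  P3=32  P4=22  P5=14
Turnaround (C−A): P1=12  P2=43  P3=29  P4=14  P5=5
Turnaround times: P1=12, P2=43, P3=29, P4=14, P5=5
Average turnaround = (12+43+29+14+5) / 5 = 103/5 = 20.60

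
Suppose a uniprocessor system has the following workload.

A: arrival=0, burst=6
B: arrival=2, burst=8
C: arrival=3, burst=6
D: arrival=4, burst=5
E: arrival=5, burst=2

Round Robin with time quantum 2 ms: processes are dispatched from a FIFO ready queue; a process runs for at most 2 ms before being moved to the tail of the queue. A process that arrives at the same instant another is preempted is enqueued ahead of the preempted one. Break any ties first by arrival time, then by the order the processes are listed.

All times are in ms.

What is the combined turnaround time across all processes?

92

Gantt: | A 0-2 | B 2-4 | A 4-6 | C 6-8 | D 8-10 | B 10-12 | E 12-14 | A 14-16 | C 16-18 | D 18-20 | B 20-22 | C 22-24 | D 24-25 | B 25-27 |
Completion: A=16  B=27  C=24  D=25  E=14
Turnaround (C−A): A=16  B=25  C=21  D=21  E=9
Turnaround = completion − arrival: A=16, B=25, C=21, D=21, E=9
Total turnaround = 16 + 25 + 21 + 21 + 9 = 92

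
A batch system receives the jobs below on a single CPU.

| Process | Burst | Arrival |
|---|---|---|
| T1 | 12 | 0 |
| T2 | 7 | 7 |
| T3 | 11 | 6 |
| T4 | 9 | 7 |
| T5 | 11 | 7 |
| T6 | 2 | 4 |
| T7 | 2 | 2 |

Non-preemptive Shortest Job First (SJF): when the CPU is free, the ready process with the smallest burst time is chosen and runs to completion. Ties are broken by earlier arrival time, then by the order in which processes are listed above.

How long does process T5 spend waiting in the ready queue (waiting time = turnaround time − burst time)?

36

Schedule: | T1 0-12 | T7 12-14 | T6 14-16 | T2 16-23 | T4 23-32 | T3 32-43 | T5 43-54 |
Completion: T1=12  T2=23  T3=43  T4=32  T5=54  T6=16  T7=14
Turnaround (C−A): T1=12  T2=16  T3=37  T4=25  T5=47  T6=12  T7=12
Waiting(T5) = turnaround − burst = 47 − 11 = 36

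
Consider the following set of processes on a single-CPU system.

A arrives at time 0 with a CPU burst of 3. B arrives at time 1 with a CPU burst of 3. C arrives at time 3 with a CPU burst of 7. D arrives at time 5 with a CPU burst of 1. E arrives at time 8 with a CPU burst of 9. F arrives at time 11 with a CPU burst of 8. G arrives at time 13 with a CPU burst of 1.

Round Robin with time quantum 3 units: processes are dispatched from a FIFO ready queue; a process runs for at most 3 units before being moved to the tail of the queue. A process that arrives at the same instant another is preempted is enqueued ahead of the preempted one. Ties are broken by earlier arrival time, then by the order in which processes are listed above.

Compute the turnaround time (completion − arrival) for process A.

3

Schedule: | A 0-3 | B 3-6 | C 6-9 | D 9-10 | E 10-13 | C 13-16 | F 16-19 | G 19-20 | E 20-23 | C 23-24 | F 24-27 | E 27-30 | F 30-32 |
Completion: A=3  B=6  C=24  D=10  E=30  F=32  G=20
Turnaround (C−A): A=3  B=5  C=21  D=5  E=22  F=21  G=7
Turnaround(A) = completion − arrival = 3 − 0 = 3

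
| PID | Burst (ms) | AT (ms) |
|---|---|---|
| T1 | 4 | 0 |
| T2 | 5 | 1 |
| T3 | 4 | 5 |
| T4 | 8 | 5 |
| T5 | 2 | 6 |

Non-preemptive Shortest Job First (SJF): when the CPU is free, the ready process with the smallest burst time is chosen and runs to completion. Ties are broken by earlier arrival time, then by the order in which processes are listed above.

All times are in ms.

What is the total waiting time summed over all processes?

22

Gantt: | T1 0-4 | T2 4-9 | T5 9-11 | T3 11-15 | T4 15-23 |
Completion: T1=4  T2=9  T3=15  T4=23  T5=11
Waiting = turnaround − burst: T1=0, T2=3, T3=6, T4=10, T5=3
Total waiting = 0 + 3 + 6 + 10 + 3 = 22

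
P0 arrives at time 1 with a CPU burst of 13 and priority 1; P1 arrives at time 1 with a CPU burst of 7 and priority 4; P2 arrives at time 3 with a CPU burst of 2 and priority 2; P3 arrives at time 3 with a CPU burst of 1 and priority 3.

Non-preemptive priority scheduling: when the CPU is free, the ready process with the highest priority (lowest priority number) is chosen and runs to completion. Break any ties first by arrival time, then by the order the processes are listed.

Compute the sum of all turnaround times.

63

Timeline: | idle 0-1 | P0 1-14 | P2 14-16 | P3 16-17 | P1 17-24 |
Completion: P0=14  P1=24  P2=16  P3=17
Turnaround = completion − arrival: P0=13, P1=23, P2=13, P3=14
Total turnaround = 13 + 23 + 13 + 14 = 63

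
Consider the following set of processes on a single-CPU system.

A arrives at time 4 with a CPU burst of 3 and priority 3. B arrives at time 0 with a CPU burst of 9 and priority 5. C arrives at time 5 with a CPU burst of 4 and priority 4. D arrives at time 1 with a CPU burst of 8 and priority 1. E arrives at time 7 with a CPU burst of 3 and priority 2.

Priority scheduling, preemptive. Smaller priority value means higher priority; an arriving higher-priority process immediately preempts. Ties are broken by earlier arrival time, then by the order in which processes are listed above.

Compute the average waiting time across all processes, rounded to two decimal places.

Schedule: | B 0-1 | D 1-9 | E 9-12 | A 12-15 | C 15-19 | B 19-27 |
Completion: A=15  B=27  C=19  D=9  E=12
Waiting times: A=8, B=18, C=10, D=0, E=2
Average waiting = (8+18+10+0+2) / 5 = 38/5 = 7.60

7.60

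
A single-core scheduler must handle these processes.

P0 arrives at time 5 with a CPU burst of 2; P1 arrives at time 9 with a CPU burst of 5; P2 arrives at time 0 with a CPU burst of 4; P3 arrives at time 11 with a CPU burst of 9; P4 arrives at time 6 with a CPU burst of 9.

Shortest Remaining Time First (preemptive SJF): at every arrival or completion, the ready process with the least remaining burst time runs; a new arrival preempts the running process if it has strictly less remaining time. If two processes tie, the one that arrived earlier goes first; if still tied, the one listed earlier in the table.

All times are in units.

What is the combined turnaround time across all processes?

Timeline: | P2 0-4 | idle 4-5 | P0 5-7 | P4 7-9 | P1 9-14 | P4 14-21 | P3 21-30 |
Completion: P0=7  P1=14  P2=4  P3=30  P4=21
Turnaround (C−A): P0=2  P1=5  P2=4  P3=19  P4=15
Turnaround = completion − arrival: P0=2, P1=5, P2=4, P3=19, P4=15
Total turnaround = 2 + 5 + 4 + 19 + 15 = 45

45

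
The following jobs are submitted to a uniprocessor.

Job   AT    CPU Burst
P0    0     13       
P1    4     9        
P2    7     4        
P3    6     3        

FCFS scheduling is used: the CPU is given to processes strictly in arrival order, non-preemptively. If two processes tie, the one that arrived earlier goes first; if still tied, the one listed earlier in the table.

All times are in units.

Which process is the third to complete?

P3

Timeline: | P0 0-13 | P1 13-22 | P3 22-25 | P2 25-29 |
Completion: P0=13  P1=22  P2=29  P3=25
Turnaround (C−A): P0=13  P1=18  P2=22  P3=19
Finish order: P0 → P1 → P3 → P2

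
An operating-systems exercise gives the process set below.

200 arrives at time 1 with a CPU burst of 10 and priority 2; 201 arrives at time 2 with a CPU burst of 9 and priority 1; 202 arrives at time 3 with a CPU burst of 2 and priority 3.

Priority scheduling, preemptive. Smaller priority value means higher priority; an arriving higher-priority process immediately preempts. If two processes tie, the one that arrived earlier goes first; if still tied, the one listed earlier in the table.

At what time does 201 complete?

11

Gantt: | idle 0-1 | 200 1-2 | 201 2-11 | 200 11-20 | 202 20-22 |
Completion: 200=20  201=11  202=22
Turnaround (C−A): 200=19  201=9  202=19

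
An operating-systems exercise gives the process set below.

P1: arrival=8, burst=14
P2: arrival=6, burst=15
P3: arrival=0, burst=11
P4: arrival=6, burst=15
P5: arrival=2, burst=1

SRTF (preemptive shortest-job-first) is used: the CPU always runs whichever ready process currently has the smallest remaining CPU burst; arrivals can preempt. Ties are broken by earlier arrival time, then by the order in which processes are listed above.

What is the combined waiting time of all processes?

60

Schedule: | P3 0-2 | P5 2-3 | P3 3-12 | P1 12-26 | P2 26-41 | P4 41-56 |
Completion: P1=26  P2=41  P3=12  P4=56  P5=3
Waiting = turnaround − burst: P1=4, P2=20, P3=1, P4=35, P5=0
Total waiting = 4 + 20 + 1 + 35 + 0 = 60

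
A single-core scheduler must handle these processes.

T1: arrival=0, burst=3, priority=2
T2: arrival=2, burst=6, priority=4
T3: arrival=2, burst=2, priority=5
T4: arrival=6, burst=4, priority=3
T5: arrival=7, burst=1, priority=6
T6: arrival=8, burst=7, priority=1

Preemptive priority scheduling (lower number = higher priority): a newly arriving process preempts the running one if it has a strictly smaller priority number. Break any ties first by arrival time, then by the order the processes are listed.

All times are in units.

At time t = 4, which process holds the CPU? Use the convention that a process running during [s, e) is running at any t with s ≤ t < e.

T2

Gantt: | T1 0-3 | T2 3-6 | T4 6-8 | T6 8-15 | T4 15-17 | T2 17-20 | T3 20-22 | T5 22-23 |
Completion: T1=3  T2=20  T3=22  T4=17  T5=23  T6=15
Turnaround (C−A): T1=3  T2=18  T3=20  T4=11  T5=16  T6=7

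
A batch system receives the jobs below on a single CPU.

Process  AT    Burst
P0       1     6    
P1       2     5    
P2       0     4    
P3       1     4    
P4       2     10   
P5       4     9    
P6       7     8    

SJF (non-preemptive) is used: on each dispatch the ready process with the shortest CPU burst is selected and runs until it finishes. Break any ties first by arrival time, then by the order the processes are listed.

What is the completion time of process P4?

Gantt: | P2 0-4 | P3 4-8 | P1 8-13 | P0 13-19 | P6 19-27 | P5 27-36 | P4 36-46 |
Completion: P0=19  P1=13  P2=4  P3=8  P4=46  P5=36  P6=27

46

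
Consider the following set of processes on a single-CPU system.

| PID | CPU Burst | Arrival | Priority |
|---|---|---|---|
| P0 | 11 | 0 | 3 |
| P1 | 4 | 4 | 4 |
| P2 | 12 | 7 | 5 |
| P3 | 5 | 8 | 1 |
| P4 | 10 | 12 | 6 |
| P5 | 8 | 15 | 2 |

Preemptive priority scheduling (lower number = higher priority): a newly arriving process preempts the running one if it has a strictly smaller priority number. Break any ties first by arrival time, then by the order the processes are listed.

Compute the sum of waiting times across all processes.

82

Timeline: | P0 0-8 | P3 8-13 | P0 13-15 | P5 15-23 | P0 23-24 | P1 24-28 | P2 28-40 | P4 40-50 |
Completion: P0=24  P1=28  P2=40  P3=13  P4=50  P5=23
Waiting = turnaround − burst: P0=13, P1=20, P2=21, P3=0, P4=28, P5=0
Total waiting = 13 + 20 + 21 + 0 + 28 + 0 = 82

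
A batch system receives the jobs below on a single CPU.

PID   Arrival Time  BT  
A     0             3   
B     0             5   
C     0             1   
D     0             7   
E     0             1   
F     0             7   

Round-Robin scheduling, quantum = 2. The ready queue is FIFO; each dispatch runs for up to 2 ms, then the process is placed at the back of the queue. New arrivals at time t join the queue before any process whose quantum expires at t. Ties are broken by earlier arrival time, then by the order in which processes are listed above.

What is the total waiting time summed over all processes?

65

Gantt: | A 0-2 | B 2-4 | C 4-5 | D 5-7 | E 7-8 | F 8-10 | A 10-11 | B 11-13 | D 13-15 | F 15-17 | B 17-18 | D 18-20 | F 20-22 | D 22-23 | F 23-24 |
Completion: A=11  B=18  C=5  D=23  E=8  F=24
Waiting = turnaround − burst: A=8, B=13, C=4, D=16, E=7, F=17
Total waiting = 8 + 13 + 4 + 16 + 7 + 17 = 65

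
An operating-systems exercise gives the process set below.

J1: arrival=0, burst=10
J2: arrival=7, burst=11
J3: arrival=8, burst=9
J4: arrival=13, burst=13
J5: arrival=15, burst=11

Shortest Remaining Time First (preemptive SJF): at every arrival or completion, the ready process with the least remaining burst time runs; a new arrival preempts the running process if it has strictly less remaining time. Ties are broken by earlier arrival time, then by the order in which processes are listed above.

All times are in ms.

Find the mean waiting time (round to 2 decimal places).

11.40

Schedule: | J1 0-10 | J3 10-19 | J2 19-30 | J5 30-41 | J4 41-54 |
Completion: J1=10  J2=30  J3=19  J4=54  J5=41
Turnaround (C−A): J1=10  J2=23  J3=11  J4=41  J5=26
Waiting times: J1=0, J2=12, J3=2, J4=28, J5=15
Average waiting = (0+12+2+28+15) / 5 = 57/5 = 11.40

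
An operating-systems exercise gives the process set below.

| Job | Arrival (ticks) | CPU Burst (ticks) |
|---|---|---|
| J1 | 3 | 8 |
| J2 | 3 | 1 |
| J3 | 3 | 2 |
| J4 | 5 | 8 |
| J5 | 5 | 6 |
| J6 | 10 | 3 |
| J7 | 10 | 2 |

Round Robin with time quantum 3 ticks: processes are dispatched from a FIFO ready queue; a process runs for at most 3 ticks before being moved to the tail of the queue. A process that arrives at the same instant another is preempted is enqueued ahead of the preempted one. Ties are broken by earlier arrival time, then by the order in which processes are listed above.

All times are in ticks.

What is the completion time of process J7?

Timeline: | idle 0-3 | J1 3-6 | J2 6-7 | J3 7-9 | J4 9-12 | J5 12-15 | J1 15-18 | J6 18-21 | J7 21-23 | J4 23-26 | J5 26-29 | J1 29-31 | J4 31-33 |
Completion: J1=31  J2=7  J3=9  J4=33  J5=29  J6=21  J7=23
Turnaround (C−A): J1=28  J2=4  J3=6  J4=28  J5=24  J6=11  J7=13

23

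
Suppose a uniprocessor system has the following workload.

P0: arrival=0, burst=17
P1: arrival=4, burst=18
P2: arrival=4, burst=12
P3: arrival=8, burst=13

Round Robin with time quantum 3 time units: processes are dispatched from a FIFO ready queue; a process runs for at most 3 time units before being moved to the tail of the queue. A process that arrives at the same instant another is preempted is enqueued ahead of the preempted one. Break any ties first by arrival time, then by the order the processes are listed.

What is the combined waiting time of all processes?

139

Gantt: | P0 0-6 | P1 6-9 | P2 9-12 | P0 12-15 | P3 15-18 | P1 18-21 | P2 21-24 | P0 24-27 | P3 27-30 | P1 30-33 | P2 33-36 | P0 36-39 | P3 39-42 | P1 42-45 | P2 45-48 | P0 48-50 | P3 50-53 | P1 53-56 | P3 56-57 | P1 57-60 |
Completion: P0=50  P1=60  P2=48  P3=57
Turnaround (C−A): P0=50  P1=56  P2=44  P3=49
Waiting = turnaround − burst: P0=33, P1=38, P2=32, P3=36
Total waiting = 33 + 38 + 32 + 36 = 139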